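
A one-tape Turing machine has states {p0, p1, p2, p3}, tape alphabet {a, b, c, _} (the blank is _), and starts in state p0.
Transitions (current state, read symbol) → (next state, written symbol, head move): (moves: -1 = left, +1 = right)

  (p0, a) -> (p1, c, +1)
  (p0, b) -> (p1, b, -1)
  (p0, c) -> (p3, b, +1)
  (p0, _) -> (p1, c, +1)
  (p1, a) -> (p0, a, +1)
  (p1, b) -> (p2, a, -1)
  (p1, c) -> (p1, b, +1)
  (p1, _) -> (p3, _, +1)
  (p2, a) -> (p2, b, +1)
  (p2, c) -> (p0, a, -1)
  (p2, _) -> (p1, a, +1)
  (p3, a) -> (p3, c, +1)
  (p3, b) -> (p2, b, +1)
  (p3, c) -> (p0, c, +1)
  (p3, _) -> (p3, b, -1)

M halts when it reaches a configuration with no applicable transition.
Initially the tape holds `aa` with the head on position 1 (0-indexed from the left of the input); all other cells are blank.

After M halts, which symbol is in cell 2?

a

state=p0 head=1 tape=a[a]__   (p0,a)→(p1,c,+1)
state=p1 head=2 tape=ac[_]_   (p1,_)→(p3,_,+1)
state=p3 head=3 tape=ac_[_]   (p3,_)→(p3,b,-1)
state=p3 head=2 tape=ac[_]b   (p3,_)→(p3,b,-1)
state=p3 head=1 tape=a[c]bb   (p3,c)→(p0,c,+1)
state=p0 head=2 tape=ac[b]b   (p0,b)→(p1,b,-1)
state=p1 head=1 tape=a[c]bb   (p1,c)→(p1,b,+1)
state=p1 head=2 tape=ab[b]b   (p1,b)→(p2,a,-1)
state=p2 head=1 tape=a[b]ab
Cell 2 holds a when M halts.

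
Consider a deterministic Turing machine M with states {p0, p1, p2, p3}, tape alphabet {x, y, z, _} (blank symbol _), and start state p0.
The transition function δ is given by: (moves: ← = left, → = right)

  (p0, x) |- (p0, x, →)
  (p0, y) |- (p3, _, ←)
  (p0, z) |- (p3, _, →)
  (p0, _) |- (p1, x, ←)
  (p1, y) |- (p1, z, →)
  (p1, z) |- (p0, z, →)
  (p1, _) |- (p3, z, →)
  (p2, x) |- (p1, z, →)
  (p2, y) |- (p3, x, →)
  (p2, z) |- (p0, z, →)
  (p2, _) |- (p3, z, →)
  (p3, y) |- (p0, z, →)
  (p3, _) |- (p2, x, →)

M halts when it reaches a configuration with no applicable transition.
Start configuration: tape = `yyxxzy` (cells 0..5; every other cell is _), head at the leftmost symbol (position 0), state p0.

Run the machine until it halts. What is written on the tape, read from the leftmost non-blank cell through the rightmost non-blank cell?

xzzxx_zxx

p0 | _[y]yxxzy__   read y → write _, move ←, go to p3
p3 | [_]_yxxzy__   read _ → write x, move →, go to p2
p2 | x[_]yxxzy__   read _ → write z, move →, go to p3
p3 | xz[y]xxzy__   read y → write z, move →, go to p0
p0 | xzz[x]xzy__   read x → write x, move →, go to p0
p0 | xzzx[x]zy__   read x → write x, move →, go to p0
p0 | xzzxx[z]y__   read z → write _, move →, go to p3
p3 | xzzxx_[y]__   read y → write z, move →, go to p0
p0 | xzzxx_z[_]_   read _ → write x, move ←, go to p1
p1 | xzzxx_[z]x_   read z → write z, move →, go to p0
p0 | xzzxx_z[x]_   read x → write x, move →, go to p0
p0 | xzzxx_zx[_]   read _ → write x, move ←, go to p1
p1 | xzzxx_z[x]x
The non-blank tape span at halt is xzzxx_zxx.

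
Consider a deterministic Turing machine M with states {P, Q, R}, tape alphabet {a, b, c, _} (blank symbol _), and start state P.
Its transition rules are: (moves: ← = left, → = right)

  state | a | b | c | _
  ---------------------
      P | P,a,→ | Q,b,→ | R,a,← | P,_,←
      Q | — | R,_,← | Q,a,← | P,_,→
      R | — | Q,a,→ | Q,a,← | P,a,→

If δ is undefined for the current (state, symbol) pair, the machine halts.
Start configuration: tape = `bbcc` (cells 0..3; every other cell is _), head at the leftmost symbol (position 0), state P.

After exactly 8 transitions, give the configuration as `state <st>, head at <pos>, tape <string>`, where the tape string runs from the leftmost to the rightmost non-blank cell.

state R, head at 2, tape aaaa

state=P head=0 tape=[b]bcc   (P,b)→(Q,b,→)
state=Q head=1 tape=b[b]cc   (Q,b)→(R,_,←)
state=R head=0 tape=[b]_cc   (R,b)→(Q,a,→)
state=Q head=1 tape=a[_]cc   (Q,_)→(P,_,→)
state=P head=2 tape=a_[c]c   (P,c)→(R,a,←)
state=R head=1 tape=a[_]ac   (R,_)→(P,a,→)
state=P head=2 tape=aa[a]c   (P,a)→(P,a,→)
state=P head=3 tape=aaa[c]   (P,c)→(R,a,←)
state=R head=2 tape=aa[a]a
After 8 steps: state R, head at 2, tape aaaa.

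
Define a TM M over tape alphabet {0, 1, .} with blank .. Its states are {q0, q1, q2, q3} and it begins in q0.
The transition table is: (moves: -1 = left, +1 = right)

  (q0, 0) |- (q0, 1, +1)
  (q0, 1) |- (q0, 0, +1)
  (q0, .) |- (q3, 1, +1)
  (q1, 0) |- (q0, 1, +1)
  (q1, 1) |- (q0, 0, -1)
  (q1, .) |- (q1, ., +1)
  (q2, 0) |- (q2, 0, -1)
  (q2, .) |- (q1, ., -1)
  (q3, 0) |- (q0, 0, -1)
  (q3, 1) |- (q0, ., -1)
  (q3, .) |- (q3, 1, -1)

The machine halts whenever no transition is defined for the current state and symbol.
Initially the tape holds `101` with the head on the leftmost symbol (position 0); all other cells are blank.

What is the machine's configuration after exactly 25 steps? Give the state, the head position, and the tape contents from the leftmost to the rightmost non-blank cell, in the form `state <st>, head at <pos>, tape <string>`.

q0 | [1]01.....   read 1 → write 0, move +1, go to q0
q0 | 0[0]1.....   read 0 → write 1, move +1, go to q0
q0 | 01[1].....   read 1 → write 0, move +1, go to q0
q0 | 010[.]....   read . → write 1, move +1, go to q3
q3 | 0101[.]...   read . → write 1, move -1, go to q3
q3 | 010[1]1...   read 1 → write ., move -1, go to q0
q0 | 01[0].1...   read 0 → write 1, move +1, go to q0
q0 | 011[.]1...   read . → write 1, move +1, go to q3
q3 | 0111[1]...   read 1 → write ., move -1, go to q0
q0 | 011[1]....   read 1 → write 0, move +1, go to q0
q0 | 0110[.]...   read . → write 1, move +1, go to q3
q3 | 01101[.]..   read . → write 1, move -1, go to q3
q3 | 0110[1]1..   read 1 → write ., move -1, go to q0
q0 | 011[0].1..   read 0 → write 1, move +1, go to q0
q0 | 0111[.]1..   read . → write 1, move +1, go to q3
q3 | 01111[1]..   read 1 → write ., move -1, go to q0
q0 | 0111[1]...   read 1 → write 0, move +1, go to q0
q0 | 01110[.]..   read . → write 1, move +1, go to q3
q3 | 011101[.].   read . → write 1, move -1, go to q3
q3 | 01110[1]1.   read 1 → write ., move -1, go to q0
q0 | 0111[0].1.   read 0 → write 1, move +1, go to q0
q0 | 01111[.]1.   read . → write 1, move +1, go to q3
q3 | 011111[1].   read 1 → write ., move -1, go to q0
q0 | 01111[1]..   read 1 → write 0, move +1, go to q0
q0 | 011110[.].   read . → write 1, move +1, go to q3
q3 | 0111101[.]
After 25 steps: state q3, head at 7, tape 0111101.

state q3, head at 7, tape 0111101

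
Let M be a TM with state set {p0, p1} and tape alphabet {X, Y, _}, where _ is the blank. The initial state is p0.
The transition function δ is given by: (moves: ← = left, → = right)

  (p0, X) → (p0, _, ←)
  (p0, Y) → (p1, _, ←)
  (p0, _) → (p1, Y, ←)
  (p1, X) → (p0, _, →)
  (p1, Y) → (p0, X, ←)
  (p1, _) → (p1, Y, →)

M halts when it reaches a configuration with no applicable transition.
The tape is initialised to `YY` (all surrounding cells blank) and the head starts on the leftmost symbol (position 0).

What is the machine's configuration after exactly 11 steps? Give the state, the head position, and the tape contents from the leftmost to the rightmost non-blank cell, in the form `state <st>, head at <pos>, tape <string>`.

state p1, head at -3, tape Y_XX_X

p0 | ____[Y]Y   read Y → write _, move ←, go to p1
p1 | ___[_]_Y   read _ → write Y, move →, go to p1
p1 | ___Y[_]Y   read _ → write Y, move →, go to p1
p1 | ___YY[Y]   read Y → write X, move ←, go to p0
p0 | ___Y[Y]X   read Y → write _, move ←, go to p1
p1 | ___[Y]_X   read Y → write X, move ←, go to p0
p0 | __[_]X_X   read _ → write Y, move ←, go to p1
p1 | _[_]YX_X   read _ → write Y, move →, go to p1
p1 | _Y[Y]X_X   read Y → write X, move ←, go to p0
p0 | _[Y]XX_X   read Y → write _, move ←, go to p1
p1 | [_]_XX_X   read _ → write Y, move →, go to p1
p1 | Y[_]XX_X
After 11 steps: state p1, head at -3, tape Y_XX_X.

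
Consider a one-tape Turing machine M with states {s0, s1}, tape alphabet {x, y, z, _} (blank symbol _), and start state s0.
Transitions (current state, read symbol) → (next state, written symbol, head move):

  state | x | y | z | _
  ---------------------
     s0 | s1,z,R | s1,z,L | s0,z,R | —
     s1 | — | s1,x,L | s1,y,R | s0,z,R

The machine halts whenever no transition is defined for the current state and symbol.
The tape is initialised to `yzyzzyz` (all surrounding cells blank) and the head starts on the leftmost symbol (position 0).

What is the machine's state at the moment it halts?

state=s0 head=0 tape=_[y]zyzzyz   (s0,y)→(s1,z,L)
state=s1 head=-1 tape=[_]zzyzzyz   (s1,_)→(s0,z,R)
state=s0 head=0 tape=z[z]zyzzyz   (s0,z)→(s0,z,R)
state=s0 head=1 tape=zz[z]yzzyz   (s0,z)→(s0,z,R)
state=s0 head=2 tape=zzz[y]zzyz   (s0,y)→(s1,z,L)
state=s1 head=1 tape=zz[z]zzzyz   (s1,z)→(s1,y,R)
state=s1 head=2 tape=zzy[z]zzyz   (s1,z)→(s1,y,R)
state=s1 head=3 tape=zzyy[z]zyz   (s1,z)→(s1,y,R)
state=s1 head=4 tape=zzyyy[z]yz   (s1,z)→(s1,y,R)
state=s1 head=5 tape=zzyyyy[y]z   (s1,y)→(s1,x,L)
state=s1 head=4 tape=zzyyy[y]xz   (s1,y)→(s1,x,L)
state=s1 head=3 tape=zzyy[y]xxz   (s1,y)→(s1,x,L)
state=s1 head=2 tape=zzy[y]xxxz   (s1,y)→(s1,x,L)
state=s1 head=1 tape=zz[y]xxxxz   (s1,y)→(s1,x,L)
state=s1 head=0 tape=z[z]xxxxxz   (s1,z)→(s1,y,R)
state=s1 head=1 tape=zy[x]xxxxz
No transition is defined for (s1, x); M halts in state s1.

s1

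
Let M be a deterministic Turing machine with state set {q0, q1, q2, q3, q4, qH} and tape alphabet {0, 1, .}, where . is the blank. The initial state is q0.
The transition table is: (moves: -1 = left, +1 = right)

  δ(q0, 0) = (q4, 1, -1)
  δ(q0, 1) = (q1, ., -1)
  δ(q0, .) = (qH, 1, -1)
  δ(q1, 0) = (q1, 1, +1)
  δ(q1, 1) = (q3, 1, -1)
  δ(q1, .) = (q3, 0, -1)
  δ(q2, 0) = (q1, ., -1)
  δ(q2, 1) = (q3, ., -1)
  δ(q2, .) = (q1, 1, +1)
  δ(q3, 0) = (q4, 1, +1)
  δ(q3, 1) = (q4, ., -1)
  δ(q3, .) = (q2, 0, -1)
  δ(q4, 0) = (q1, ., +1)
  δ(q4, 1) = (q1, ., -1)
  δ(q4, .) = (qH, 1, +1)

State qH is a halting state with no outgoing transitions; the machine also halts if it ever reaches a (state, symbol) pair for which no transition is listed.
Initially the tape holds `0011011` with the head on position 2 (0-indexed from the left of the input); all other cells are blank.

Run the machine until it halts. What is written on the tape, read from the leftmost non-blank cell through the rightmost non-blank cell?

1.1..1011

state=q0 head=2 tape=..00[1]1011   (q0,1)→(q1,.,-1)
state=q1 head=1 tape=..0[0].1011   (q1,0)→(q1,1,+1)
state=q1 head=2 tape=..01[.]1011   (q1,.)→(q3,0,-1)
state=q3 head=1 tape=..0[1]01011   (q3,1)→(q4,.,-1)
state=q4 head=0 tape=..[0].01011   (q4,0)→(q1,.,+1)
state=q1 head=1 tape=...[.]01011   (q1,.)→(q3,0,-1)
state=q3 head=0 tape=..[.]001011   (q3,.)→(q2,0,-1)
state=q2 head=-1 tape=.[.]0001011   (q2,.)→(q1,1,+1)
state=q1 head=0 tape=.1[0]001011   (q1,0)→(q1,1,+1)
state=q1 head=1 tape=.11[0]01011   (q1,0)→(q1,1,+1)
state=q1 head=2 tape=.111[0]1011   (q1,0)→(q1,1,+1)
state=q1 head=3 tape=.1111[1]011   (q1,1)→(q3,1,-1)
state=q3 head=2 tape=.111[1]1011   (q3,1)→(q4,.,-1)
state=q4 head=1 tape=.11[1].1011   (q4,1)→(q1,.,-1)
state=q1 head=0 tape=.1[1]..1011   (q1,1)→(q3,1,-1)
state=q3 head=-1 tape=.[1]1..1011   (q3,1)→(q4,.,-1)
state=q4 head=-2 tape=[.].1..1011   (q4,.)→(qH,1,+1)
state=qH head=-1 tape=1[.]1..1011
The non-blank tape span at halt is 1.1..1011.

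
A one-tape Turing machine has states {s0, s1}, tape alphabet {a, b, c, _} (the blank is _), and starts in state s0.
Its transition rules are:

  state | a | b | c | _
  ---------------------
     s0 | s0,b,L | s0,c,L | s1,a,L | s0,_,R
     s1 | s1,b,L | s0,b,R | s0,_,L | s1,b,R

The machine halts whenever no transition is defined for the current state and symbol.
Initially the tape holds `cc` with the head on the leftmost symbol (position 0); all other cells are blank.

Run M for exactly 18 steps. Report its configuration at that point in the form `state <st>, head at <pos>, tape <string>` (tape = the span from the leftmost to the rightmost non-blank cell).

state=s0 head=0 tape=___[c]c   (s0,c)→(s1,a,L)
state=s1 head=-1 tape=__[_]ac   (s1,_)→(s1,b,R)
state=s1 head=0 tape=__b[a]c   (s1,a)→(s1,b,L)
state=s1 head=-1 tape=__[b]bc   (s1,b)→(s0,b,R)
state=s0 head=0 tape=__b[b]c   (s0,b)→(s0,c,L)
state=s0 head=-1 tape=__[b]cc   (s0,b)→(s0,c,L)
state=s0 head=-2 tape=_[_]ccc   (s0,_)→(s0,_,R)
state=s0 head=-1 tape=__[c]cc   (s0,c)→(s1,a,L)
state=s1 head=-2 tape=_[_]acc   (s1,_)→(s1,b,R)
state=s1 head=-1 tape=_b[a]cc   (s1,a)→(s1,b,L)
state=s1 head=-2 tape=_[b]bcc   (s1,b)→(s0,b,R)
state=s0 head=-1 tape=_b[b]cc   (s0,b)→(s0,c,L)
state=s0 head=-2 tape=_[b]ccc   (s0,b)→(s0,c,L)
state=s0 head=-3 tape=[_]cccc   (s0,_)→(s0,_,R)
state=s0 head=-2 tape=_[c]ccc   (s0,c)→(s1,a,L)
state=s1 head=-3 tape=[_]accc   (s1,_)→(s1,b,R)
state=s1 head=-2 tape=b[a]ccc   (s1,a)→(s1,b,L)
state=s1 head=-3 tape=[b]bccc   (s1,b)→(s0,b,R)
state=s0 head=-2 tape=b[b]ccc
After 18 steps: state s0, head at -2, tape bbccc.

state s0, head at -2, tape bbccc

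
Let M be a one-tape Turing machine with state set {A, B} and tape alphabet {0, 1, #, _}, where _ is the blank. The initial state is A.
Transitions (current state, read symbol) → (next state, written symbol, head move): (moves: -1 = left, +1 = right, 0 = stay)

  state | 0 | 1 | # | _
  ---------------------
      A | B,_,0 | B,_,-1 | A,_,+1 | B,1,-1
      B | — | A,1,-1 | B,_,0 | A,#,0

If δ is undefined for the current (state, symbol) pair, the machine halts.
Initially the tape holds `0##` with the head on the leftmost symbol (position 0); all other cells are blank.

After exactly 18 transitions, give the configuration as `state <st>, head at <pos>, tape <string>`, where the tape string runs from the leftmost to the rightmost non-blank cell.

A | [0]##_   read 0 → write _, move 0, go to B
B | [_]##_   read _ → write #, move 0, go to A
A | [#]##_   read # → write _, move +1, go to A
A | _[#]#_   read # → write _, move +1, go to A
A | __[#]_   read # → write _, move +1, go to A
A | ___[_]   read _ → write 1, move -1, go to B
B | __[_]1   read _ → write #, move 0, go to A
A | __[#]1   read # → write _, move +1, go to A
A | ___[1]   read 1 → write _, move -1, go to B
B | __[_]_   read _ → write #, move 0, go to A
A | __[#]_   read # → write _, move +1, go to A
A | ___[_]   read _ → write 1, move -1, go to B
B | __[_]1   read _ → write #, move 0, go to A
A | __[#]1   read # → write _, move +1, go to A
A | ___[1]   read 1 → write _, move -1, go to B
B | __[_]_   read _ → write #, move 0, go to A
A | __[#]_   read # → write _, move +1, go to A
A | ___[_]   read _ → write 1, move -1, go to B
B | __[_]1
After 18 steps: state B, head at 2, tape 1.

state B, head at 2, tape 1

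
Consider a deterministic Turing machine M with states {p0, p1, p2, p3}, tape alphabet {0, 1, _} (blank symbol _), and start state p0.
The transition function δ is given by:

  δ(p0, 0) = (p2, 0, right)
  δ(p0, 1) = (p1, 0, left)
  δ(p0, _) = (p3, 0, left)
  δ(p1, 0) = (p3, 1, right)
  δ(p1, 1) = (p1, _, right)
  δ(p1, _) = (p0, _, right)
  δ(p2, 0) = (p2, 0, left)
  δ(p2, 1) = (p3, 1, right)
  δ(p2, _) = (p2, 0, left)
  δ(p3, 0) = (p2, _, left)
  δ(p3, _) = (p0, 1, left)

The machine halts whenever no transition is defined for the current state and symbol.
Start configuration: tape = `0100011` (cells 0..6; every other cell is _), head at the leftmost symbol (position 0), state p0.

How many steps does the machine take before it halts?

state=p0 head=0 tape=_[0]100011   (p0,0)→(p2,0,right)
state=p2 head=1 tape=_0[1]00011   (p2,1)→(p3,1,right)
state=p3 head=2 tape=_01[0]0011   (p3,0)→(p2,_,left)
state=p2 head=1 tape=_0[1]_0011   (p2,1)→(p3,1,right)
state=p3 head=2 tape=_01[_]0011   (p3,_)→(p0,1,left)
state=p0 head=1 tape=_0[1]10011   (p0,1)→(p1,0,left)
state=p1 head=0 tape=_[0]010011   (p1,0)→(p3,1,right)
state=p3 head=1 tape=_1[0]10011   (p3,0)→(p2,_,left)
state=p2 head=0 tape=_[1]_10011   (p2,1)→(p3,1,right)
state=p3 head=1 tape=_1[_]10011   (p3,_)→(p0,1,left)
state=p0 head=0 tape=_[1]110011   (p0,1)→(p1,0,left)
state=p1 head=-1 tape=[_]0110011   (p1,_)→(p0,_,right)
state=p0 head=0 tape=_[0]110011   (p0,0)→(p2,0,right)
state=p2 head=1 tape=_0[1]10011   (p2,1)→(p3,1,right)
state=p3 head=2 tape=_01[1]0011
M halts after 14 transitions.

14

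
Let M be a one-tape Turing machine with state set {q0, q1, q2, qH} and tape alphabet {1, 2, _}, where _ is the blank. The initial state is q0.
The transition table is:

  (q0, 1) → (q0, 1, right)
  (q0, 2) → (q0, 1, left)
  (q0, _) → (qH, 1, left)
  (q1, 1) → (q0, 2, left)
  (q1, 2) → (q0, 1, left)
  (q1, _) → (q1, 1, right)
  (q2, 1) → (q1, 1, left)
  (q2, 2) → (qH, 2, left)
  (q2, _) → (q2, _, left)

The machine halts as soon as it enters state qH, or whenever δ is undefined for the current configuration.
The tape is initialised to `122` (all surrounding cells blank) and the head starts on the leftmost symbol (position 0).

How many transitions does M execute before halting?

q0 | [1]22_   read 1 → write 1, move right, go to q0
q0 | 1[2]2_   read 2 → write 1, move left, go to q0
q0 | [1]12_   read 1 → write 1, move right, go to q0
q0 | 1[1]2_   read 1 → write 1, move right, go to q0
q0 | 11[2]_   read 2 → write 1, move left, go to q0
q0 | 1[1]1_   read 1 → write 1, move right, go to q0
q0 | 11[1]_   read 1 → write 1, move right, go to q0
q0 | 111[_]   read _ → write 1, move left, go to qH
qH | 11[1]1
M halts after 8 transitions.

8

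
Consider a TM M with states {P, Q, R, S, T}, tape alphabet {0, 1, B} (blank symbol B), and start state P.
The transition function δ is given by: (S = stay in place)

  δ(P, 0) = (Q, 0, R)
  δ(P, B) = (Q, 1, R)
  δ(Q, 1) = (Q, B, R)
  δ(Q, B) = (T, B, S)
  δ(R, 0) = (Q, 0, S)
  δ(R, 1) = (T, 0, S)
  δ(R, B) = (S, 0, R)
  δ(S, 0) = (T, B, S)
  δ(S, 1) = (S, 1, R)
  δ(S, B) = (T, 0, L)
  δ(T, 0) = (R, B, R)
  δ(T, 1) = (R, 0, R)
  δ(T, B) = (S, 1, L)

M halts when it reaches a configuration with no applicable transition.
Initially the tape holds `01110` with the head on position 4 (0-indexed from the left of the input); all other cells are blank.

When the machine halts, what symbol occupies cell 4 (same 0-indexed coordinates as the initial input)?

1

state=P head=4 tape=0111[0]BB   (P,0)→(Q,0,R)
state=Q head=5 tape=01110[B]B   (Q,B)→(T,B,S)
state=T head=5 tape=01110[B]B   (T,B)→(S,1,L)
state=S head=4 tape=0111[0]1B   (S,0)→(T,B,S)
state=T head=4 tape=0111[B]1B   (T,B)→(S,1,L)
state=S head=3 tape=011[1]11B   (S,1)→(S,1,R)
state=S head=4 tape=0111[1]1B   (S,1)→(S,1,R)
state=S head=5 tape=01111[1]B   (S,1)→(S,1,R)
state=S head=6 tape=011111[B]   (S,B)→(T,0,L)
state=T head=5 tape=01111[1]0   (T,1)→(R,0,R)
state=R head=6 tape=011110[0]   (R,0)→(Q,0,S)
state=Q head=6 tape=011110[0]
Cell 4 holds 1 when M halts.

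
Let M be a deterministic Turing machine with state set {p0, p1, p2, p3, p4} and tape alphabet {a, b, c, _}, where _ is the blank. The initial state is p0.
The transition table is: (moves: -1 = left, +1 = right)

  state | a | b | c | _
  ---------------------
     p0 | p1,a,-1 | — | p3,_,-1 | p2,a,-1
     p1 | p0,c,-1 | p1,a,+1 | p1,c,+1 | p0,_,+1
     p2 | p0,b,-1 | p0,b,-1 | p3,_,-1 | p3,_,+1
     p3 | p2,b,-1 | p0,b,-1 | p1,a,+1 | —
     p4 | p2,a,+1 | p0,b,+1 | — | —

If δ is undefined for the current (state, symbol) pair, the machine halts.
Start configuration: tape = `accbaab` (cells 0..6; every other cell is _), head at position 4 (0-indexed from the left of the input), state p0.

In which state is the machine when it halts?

p3

state=p0 head=4 tape=accb[a]ab   (p0,a)→(p1,a,-1)
state=p1 head=3 tape=acc[b]aab   (p1,b)→(p1,a,+1)
state=p1 head=4 tape=acca[a]ab   (p1,a)→(p0,c,-1)
state=p0 head=3 tape=acc[a]cab   (p0,a)→(p1,a,-1)
state=p1 head=2 tape=ac[c]acab   (p1,c)→(p1,c,+1)
state=p1 head=3 tape=acc[a]cab   (p1,a)→(p0,c,-1)
state=p0 head=2 tape=ac[c]ccab   (p0,c)→(p3,_,-1)
state=p3 head=1 tape=a[c]_ccab   (p3,c)→(p1,a,+1)
state=p1 head=2 tape=aa[_]ccab   (p1,_)→(p0,_,+1)
state=p0 head=3 tape=aa_[c]cab   (p0,c)→(p3,_,-1)
state=p3 head=2 tape=aa[_]_cab
No transition is defined for (p3, _); M halts in state p3.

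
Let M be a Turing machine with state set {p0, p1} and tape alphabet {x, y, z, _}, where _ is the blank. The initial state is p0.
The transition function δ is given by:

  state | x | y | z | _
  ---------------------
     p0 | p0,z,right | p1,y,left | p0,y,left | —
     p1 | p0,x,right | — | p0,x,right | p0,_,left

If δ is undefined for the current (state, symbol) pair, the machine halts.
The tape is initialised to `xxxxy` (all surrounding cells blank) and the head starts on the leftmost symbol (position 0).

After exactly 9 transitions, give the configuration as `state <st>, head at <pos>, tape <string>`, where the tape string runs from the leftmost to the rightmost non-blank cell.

state=p0 head=0 tape=[x]xxxy   (p0,x)→(p0,z,right)
state=p0 head=1 tape=z[x]xxy   (p0,x)→(p0,z,right)
state=p0 head=2 tape=zz[x]xy   (p0,x)→(p0,z,right)
state=p0 head=3 tape=zzz[x]y   (p0,x)→(p0,z,right)
state=p0 head=4 tape=zzzz[y]   (p0,y)→(p1,y,left)
state=p1 head=3 tape=zzz[z]y   (p1,z)→(p0,x,right)
state=p0 head=4 tape=zzzx[y]   (p0,y)→(p1,y,left)
state=p1 head=3 tape=zzz[x]y   (p1,x)→(p0,x,right)
state=p0 head=4 tape=zzzx[y]   (p0,y)→(p1,y,left)
state=p1 head=3 tape=zzz[x]y
After 9 steps: state p1, head at 3, tape zzzxy.

state p1, head at 3, tape zzzxy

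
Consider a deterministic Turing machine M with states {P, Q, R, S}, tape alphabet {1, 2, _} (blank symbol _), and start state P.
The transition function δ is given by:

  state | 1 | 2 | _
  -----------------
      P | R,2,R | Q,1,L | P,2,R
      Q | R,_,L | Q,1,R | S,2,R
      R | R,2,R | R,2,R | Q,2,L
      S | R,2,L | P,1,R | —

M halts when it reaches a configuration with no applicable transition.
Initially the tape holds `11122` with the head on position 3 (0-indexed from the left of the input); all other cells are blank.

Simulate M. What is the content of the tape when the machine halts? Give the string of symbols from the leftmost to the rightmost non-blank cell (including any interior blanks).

state=P head=3 tape=111[2]2__   (P,2)→(Q,1,L)
state=Q head=2 tape=11[1]12__   (Q,1)→(R,_,L)
state=R head=1 tape=1[1]_12__   (R,1)→(R,2,R)
state=R head=2 tape=12[_]12__   (R,_)→(Q,2,L)
state=Q head=1 tape=1[2]212__   (Q,2)→(Q,1,R)
state=Q head=2 tape=11[2]12__   (Q,2)→(Q,1,R)
state=Q head=3 tape=111[1]2__   (Q,1)→(R,_,L)
state=R head=2 tape=11[1]_2__   (R,1)→(R,2,R)
state=R head=3 tape=112[_]2__   (R,_)→(Q,2,L)
state=Q head=2 tape=11[2]22__   (Q,2)→(Q,1,R)
state=Q head=3 tape=111[2]2__   (Q,2)→(Q,1,R)
state=Q head=4 tape=1111[2]__   (Q,2)→(Q,1,R)
state=Q head=5 tape=11111[_]_   (Q,_)→(S,2,R)
state=S head=6 tape=111112[_]
The non-blank tape span at halt is 111112.

111112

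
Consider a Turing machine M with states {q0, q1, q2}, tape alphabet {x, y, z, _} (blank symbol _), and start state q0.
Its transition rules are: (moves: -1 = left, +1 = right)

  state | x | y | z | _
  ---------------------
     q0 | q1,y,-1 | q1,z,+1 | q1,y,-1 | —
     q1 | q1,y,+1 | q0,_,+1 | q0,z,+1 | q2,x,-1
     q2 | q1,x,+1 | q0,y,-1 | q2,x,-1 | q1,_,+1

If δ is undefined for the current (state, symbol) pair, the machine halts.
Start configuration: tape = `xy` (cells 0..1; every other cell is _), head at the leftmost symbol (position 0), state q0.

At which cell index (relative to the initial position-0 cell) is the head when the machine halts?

4

state=q0 head=0 tape=__[x]y___   (q0,x)→(q1,y,-1)
state=q1 head=-1 tape=_[_]yy___   (q1,_)→(q2,x,-1)
state=q2 head=-2 tape=[_]xyy___   (q2,_)→(q1,_,+1)
state=q1 head=-1 tape=_[x]yy___   (q1,x)→(q1,y,+1)
state=q1 head=0 tape=_y[y]y___   (q1,y)→(q0,_,+1)
state=q0 head=1 tape=_y_[y]___   (q0,y)→(q1,z,+1)
state=q1 head=2 tape=_y_z[_]__   (q1,_)→(q2,x,-1)
state=q2 head=1 tape=_y_[z]x__   (q2,z)→(q2,x,-1)
state=q2 head=0 tape=_y[_]xx__   (q2,_)→(q1,_,+1)
state=q1 head=1 tape=_y_[x]x__   (q1,x)→(q1,y,+1)
state=q1 head=2 tape=_y_y[x]__   (q1,x)→(q1,y,+1)
state=q1 head=3 tape=_y_yy[_]_   (q1,_)→(q2,x,-1)
state=q2 head=2 tape=_y_y[y]x_   (q2,y)→(q0,y,-1)
state=q0 head=1 tape=_y_[y]yx_   (q0,y)→(q1,z,+1)
state=q1 head=2 tape=_y_z[y]x_   (q1,y)→(q0,_,+1)
state=q0 head=3 tape=_y_z_[x]_   (q0,x)→(q1,y,-1)
state=q1 head=2 tape=_y_z[_]y_   (q1,_)→(q2,x,-1)
state=q2 head=1 tape=_y_[z]xy_   (q2,z)→(q2,x,-1)
state=q2 head=0 tape=_y[_]xxy_   (q2,_)→(q1,_,+1)
state=q1 head=1 tape=_y_[x]xy_   (q1,x)→(q1,y,+1)
state=q1 head=2 tape=_y_y[x]y_   (q1,x)→(q1,y,+1)
state=q1 head=3 tape=_y_yy[y]_   (q1,y)→(q0,_,+1)
state=q0 head=4 tape=_y_yy_[_]
At halt the head is at cell 4.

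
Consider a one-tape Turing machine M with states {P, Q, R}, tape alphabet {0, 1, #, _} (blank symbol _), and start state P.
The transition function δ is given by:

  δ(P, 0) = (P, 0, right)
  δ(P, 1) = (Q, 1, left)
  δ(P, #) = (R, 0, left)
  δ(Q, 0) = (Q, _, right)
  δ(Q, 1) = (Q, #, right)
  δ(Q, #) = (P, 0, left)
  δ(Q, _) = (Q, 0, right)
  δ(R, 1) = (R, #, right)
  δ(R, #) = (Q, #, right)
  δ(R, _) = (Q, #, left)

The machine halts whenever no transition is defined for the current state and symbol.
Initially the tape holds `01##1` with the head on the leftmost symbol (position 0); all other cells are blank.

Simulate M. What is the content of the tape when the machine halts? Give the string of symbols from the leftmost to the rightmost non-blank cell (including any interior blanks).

000001

state=P head=0 tape=_[0]1##1   (P,0)→(P,0,right)
state=P head=1 tape=_0[1]##1   (P,1)→(Q,1,left)
state=Q head=0 tape=_[0]1##1   (Q,0)→(Q,_,right)
state=Q head=1 tape=__[1]##1   (Q,1)→(Q,#,right)
state=Q head=2 tape=__#[#]#1   (Q,#)→(P,0,left)
state=P head=1 tape=__[#]0#1   (P,#)→(R,0,left)
state=R head=0 tape=_[_]00#1   (R,_)→(Q,#,left)
state=Q head=-1 tape=[_]#00#1   (Q,_)→(Q,0,right)
state=Q head=0 tape=0[#]00#1   (Q,#)→(P,0,left)
state=P head=-1 tape=[0]000#1   (P,0)→(P,0,right)
state=P head=0 tape=0[0]00#1   (P,0)→(P,0,right)
state=P head=1 tape=00[0]0#1   (P,0)→(P,0,right)
state=P head=2 tape=000[0]#1   (P,0)→(P,0,right)
state=P head=3 tape=0000[#]1   (P,#)→(R,0,left)
state=R head=2 tape=000[0]01
The non-blank tape span at halt is 000001.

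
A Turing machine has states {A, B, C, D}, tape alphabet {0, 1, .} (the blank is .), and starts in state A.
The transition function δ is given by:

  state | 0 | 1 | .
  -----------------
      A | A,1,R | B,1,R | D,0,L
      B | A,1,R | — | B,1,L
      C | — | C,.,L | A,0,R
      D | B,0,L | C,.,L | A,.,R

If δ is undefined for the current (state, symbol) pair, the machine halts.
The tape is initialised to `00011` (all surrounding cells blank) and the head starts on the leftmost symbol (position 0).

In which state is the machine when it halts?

A | [0]0011   read 0 → write 1, move R, go to A
A | 1[0]011   read 0 → write 1, move R, go to A
A | 11[0]11   read 0 → write 1, move R, go to A
A | 111[1]1   read 1 → write 1, move R, go to B
B | 1111[1]
No transition is defined for (B, 1); M halts in state B.

B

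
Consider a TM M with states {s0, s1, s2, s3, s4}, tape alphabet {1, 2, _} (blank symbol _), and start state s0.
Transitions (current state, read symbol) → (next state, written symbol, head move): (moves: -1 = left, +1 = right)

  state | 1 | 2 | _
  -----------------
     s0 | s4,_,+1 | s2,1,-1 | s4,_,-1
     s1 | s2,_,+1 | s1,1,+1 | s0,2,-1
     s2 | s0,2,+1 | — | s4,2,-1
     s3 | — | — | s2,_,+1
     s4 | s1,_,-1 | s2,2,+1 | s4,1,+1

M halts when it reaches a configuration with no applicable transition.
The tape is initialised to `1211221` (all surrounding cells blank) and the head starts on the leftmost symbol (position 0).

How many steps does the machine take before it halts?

5

state=s0 head=0 tape=[1]211221   (s0,1)→(s4,_,+1)
state=s4 head=1 tape=_[2]11221   (s4,2)→(s2,2,+1)
state=s2 head=2 tape=_2[1]1221   (s2,1)→(s0,2,+1)
state=s0 head=3 tape=_22[1]221   (s0,1)→(s4,_,+1)
state=s4 head=4 tape=_22_[2]21   (s4,2)→(s2,2,+1)
state=s2 head=5 tape=_22_2[2]1
M halts after 5 transitions.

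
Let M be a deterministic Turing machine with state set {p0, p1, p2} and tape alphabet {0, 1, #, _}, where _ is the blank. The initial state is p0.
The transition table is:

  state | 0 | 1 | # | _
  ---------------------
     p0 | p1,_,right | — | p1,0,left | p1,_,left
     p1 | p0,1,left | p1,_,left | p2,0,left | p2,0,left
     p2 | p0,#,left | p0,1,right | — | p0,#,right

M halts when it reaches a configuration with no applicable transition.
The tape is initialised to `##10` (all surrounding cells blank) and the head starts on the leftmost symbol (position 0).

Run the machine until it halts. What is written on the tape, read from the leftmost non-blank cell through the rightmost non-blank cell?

##0_#10

state=p0 head=0 tape=___[#]#10   (p0,#)→(p1,0,left)
state=p1 head=-1 tape=__[_]0#10   (p1,_)→(p2,0,left)
state=p2 head=-2 tape=_[_]00#10   (p2,_)→(p0,#,right)
state=p0 head=-1 tape=_#[0]0#10   (p0,0)→(p1,_,right)
state=p1 head=0 tape=_#_[0]#10   (p1,0)→(p0,1,left)
state=p0 head=-1 tape=_#[_]1#10   (p0,_)→(p1,_,left)
state=p1 head=-2 tape=_[#]_1#10   (p1,#)→(p2,0,left)
state=p2 head=-3 tape=[_]0_1#10   (p2,_)→(p0,#,right)
state=p0 head=-2 tape=#[0]_1#10   (p0,0)→(p1,_,right)
state=p1 head=-1 tape=#_[_]1#10   (p1,_)→(p2,0,left)
state=p2 head=-2 tape=#[_]01#10   (p2,_)→(p0,#,right)
state=p0 head=-1 tape=##[0]1#10   (p0,0)→(p1,_,right)
state=p1 head=0 tape=##_[1]#10   (p1,1)→(p1,_,left)
state=p1 head=-1 tape=##[_]_#10   (p1,_)→(p2,0,left)
state=p2 head=-2 tape=#[#]0_#10
The non-blank tape span at halt is ##0_#10.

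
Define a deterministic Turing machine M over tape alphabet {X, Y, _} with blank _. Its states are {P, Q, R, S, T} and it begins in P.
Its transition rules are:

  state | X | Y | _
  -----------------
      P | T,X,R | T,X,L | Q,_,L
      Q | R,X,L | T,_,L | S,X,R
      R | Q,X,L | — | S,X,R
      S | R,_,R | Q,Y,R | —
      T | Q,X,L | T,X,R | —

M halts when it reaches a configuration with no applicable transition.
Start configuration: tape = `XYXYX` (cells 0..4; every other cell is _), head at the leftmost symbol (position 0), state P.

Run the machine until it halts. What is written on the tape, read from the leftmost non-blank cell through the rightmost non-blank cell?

state=P head=0 tape=_[X]YXYX   (P,X)→(T,X,R)
state=T head=1 tape=_X[Y]XYX   (T,Y)→(T,X,R)
state=T head=2 tape=_XX[X]YX   (T,X)→(Q,X,L)
state=Q head=1 tape=_X[X]XYX   (Q,X)→(R,X,L)
state=R head=0 tape=_[X]XXYX   (R,X)→(Q,X,L)
state=Q head=-1 tape=[_]XXXYX   (Q,_)→(S,X,R)
state=S head=0 tape=X[X]XXYX   (S,X)→(R,_,R)
state=R head=1 tape=X_[X]XYX   (R,X)→(Q,X,L)
state=Q head=0 tape=X[_]XXYX   (Q,_)→(S,X,R)
state=S head=1 tape=XX[X]XYX   (S,X)→(R,_,R)
state=R head=2 tape=XX_[X]YX   (R,X)→(Q,X,L)
state=Q head=1 tape=XX[_]XYX   (Q,_)→(S,X,R)
state=S head=2 tape=XXX[X]YX   (S,X)→(R,_,R)
state=R head=3 tape=XXX_[Y]X
The non-blank tape span at halt is XXX_YX.

XXX_YX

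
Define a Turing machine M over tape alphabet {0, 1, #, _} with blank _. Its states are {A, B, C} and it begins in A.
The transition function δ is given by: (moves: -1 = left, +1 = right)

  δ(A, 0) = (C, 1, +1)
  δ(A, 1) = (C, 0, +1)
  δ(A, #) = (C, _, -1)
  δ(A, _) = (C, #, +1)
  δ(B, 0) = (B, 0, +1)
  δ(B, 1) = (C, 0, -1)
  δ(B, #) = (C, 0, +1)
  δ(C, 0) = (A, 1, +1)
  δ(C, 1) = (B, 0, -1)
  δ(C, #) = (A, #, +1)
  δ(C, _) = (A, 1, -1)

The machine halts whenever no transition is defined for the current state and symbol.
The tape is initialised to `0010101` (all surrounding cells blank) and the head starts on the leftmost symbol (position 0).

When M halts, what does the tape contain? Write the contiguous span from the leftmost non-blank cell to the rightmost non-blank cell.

11010000

A | [0]010101__   read 0 → write 1, move +1, go to C
C | 1[0]10101__   read 0 → write 1, move +1, go to A
A | 11[1]0101__   read 1 → write 0, move +1, go to C
C | 110[0]101__   read 0 → write 1, move +1, go to A
A | 1101[1]01__   read 1 → write 0, move +1, go to C
C | 11010[0]1__   read 0 → write 1, move +1, go to A
A | 110101[1]__   read 1 → write 0, move +1, go to C
C | 1101010[_]_   read _ → write 1, move -1, go to A
A | 110101[0]1_   read 0 → write 1, move +1, go to C
C | 1101011[1]_   read 1 → write 0, move -1, go to B
B | 110101[1]0_   read 1 → write 0, move -1, go to C
C | 11010[1]00_   read 1 → write 0, move -1, go to B
B | 1101[0]000_   read 0 → write 0, move +1, go to B
B | 11010[0]00_   read 0 → write 0, move +1, go to B
B | 110100[0]0_   read 0 → write 0, move +1, go to B
B | 1101000[0]_   read 0 → write 0, move +1, go to B
B | 11010000[_]
The non-blank tape span at halt is 11010000.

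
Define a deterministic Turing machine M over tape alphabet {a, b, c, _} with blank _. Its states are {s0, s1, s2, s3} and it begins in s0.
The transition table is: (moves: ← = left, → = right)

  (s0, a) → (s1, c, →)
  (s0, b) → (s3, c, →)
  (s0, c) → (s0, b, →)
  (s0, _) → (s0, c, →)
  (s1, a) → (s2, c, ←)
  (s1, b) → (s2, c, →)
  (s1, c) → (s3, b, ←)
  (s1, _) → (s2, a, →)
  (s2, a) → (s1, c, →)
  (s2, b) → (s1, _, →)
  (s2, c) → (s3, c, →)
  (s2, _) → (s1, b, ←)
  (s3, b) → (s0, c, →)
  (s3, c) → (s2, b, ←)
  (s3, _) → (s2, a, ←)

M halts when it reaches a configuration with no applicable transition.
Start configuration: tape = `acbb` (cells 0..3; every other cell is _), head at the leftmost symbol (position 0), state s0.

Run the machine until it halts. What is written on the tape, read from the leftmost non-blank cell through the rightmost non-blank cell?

a_cabbcb

s0 | __[a]cbb__   read a → write c, move →, go to s1
s1 | __c[c]bb__   read c → write b, move ←, go to s3
s3 | __[c]bbb__   read c → write b, move ←, go to s2
s2 | _[_]bbbb__   read _ → write b, move ←, go to s1
s1 | [_]bbbbb__   read _ → write a, move →, go to s2
s2 | a[b]bbbb__   read b → write _, move →, go to s1
s1 | a_[b]bbb__   read b → write c, move →, go to s2
s2 | a_c[b]bb__   read b → write _, move →, go to s1
s1 | a_c_[b]b__   read b → write c, move →, go to s2
s2 | a_c_c[b]__   read b → write _, move →, go to s1
s1 | a_c_c_[_]_   read _ → write a, move →, go to s2
s2 | a_c_c_a[_]   read _ → write b, move ←, go to s1
s1 | a_c_c_[a]b   read a → write c, move ←, go to s2
s2 | a_c_c[_]cb   read _ → write b, move ←, go to s1
s1 | a_c_[c]bcb   read c → write b, move ←, go to s3
s3 | a_c[_]bbcb   read _ → write a, move ←, go to s2
s2 | a_[c]abbcb   read c → write c, move →, go to s3
s3 | a_c[a]bbcb
The non-blank tape span at halt is a_cabbcb.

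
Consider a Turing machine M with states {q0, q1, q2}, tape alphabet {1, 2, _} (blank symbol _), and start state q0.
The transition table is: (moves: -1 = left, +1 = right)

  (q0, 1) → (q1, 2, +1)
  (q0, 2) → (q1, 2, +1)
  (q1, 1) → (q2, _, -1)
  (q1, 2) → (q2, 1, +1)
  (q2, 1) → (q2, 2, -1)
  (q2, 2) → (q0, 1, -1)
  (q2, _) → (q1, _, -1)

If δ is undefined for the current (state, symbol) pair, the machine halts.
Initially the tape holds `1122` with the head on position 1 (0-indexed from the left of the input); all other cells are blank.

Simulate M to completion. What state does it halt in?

q0 | _1[1]22   read 1 → write 2, move +1, go to q1
q1 | _12[2]2   read 2 → write 1, move +1, go to q2
q2 | _121[2]   read 2 → write 1, move -1, go to q0
q0 | _12[1]1   read 1 → write 2, move +1, go to q1
q1 | _122[1]   read 1 → write _, move -1, go to q2
q2 | _12[2]_   read 2 → write 1, move -1, go to q0
q0 | _1[2]1_   read 2 → write 2, move +1, go to q1
q1 | _12[1]_   read 1 → write _, move -1, go to q2
q2 | _1[2]__   read 2 → write 1, move -1, go to q0
q0 | _[1]1__   read 1 → write 2, move +1, go to q1
q1 | _2[1]__   read 1 → write _, move -1, go to q2
q2 | _[2]___   read 2 → write 1, move -1, go to q0
q0 | [_]1___
No transition is defined for (q0, _); M halts in state q0.

q0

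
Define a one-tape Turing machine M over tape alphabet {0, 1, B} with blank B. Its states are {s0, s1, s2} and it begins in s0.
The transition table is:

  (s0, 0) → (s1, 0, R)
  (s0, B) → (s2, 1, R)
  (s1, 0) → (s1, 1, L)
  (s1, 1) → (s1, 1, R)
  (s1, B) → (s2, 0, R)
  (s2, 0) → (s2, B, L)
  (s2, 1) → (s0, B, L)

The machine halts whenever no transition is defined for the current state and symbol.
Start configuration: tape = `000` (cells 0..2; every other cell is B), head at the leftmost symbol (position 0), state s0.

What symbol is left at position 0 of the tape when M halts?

B

state=s0 head=0 tape=BB[0]00   (s0,0)→(s1,0,R)
state=s1 head=1 tape=BB0[0]0   (s1,0)→(s1,1,L)
state=s1 head=0 tape=BB[0]10   (s1,0)→(s1,1,L)
state=s1 head=-1 tape=B[B]110   (s1,B)→(s2,0,R)
state=s2 head=0 tape=B0[1]10   (s2,1)→(s0,B,L)
state=s0 head=-1 tape=B[0]B10   (s0,0)→(s1,0,R)
state=s1 head=0 tape=B0[B]10   (s1,B)→(s2,0,R)
state=s2 head=1 tape=B00[1]0   (s2,1)→(s0,B,L)
state=s0 head=0 tape=B0[0]B0   (s0,0)→(s1,0,R)
state=s1 head=1 tape=B00[B]0   (s1,B)→(s2,0,R)
state=s2 head=2 tape=B000[0]   (s2,0)→(s2,B,L)
state=s2 head=1 tape=B00[0]B   (s2,0)→(s2,B,L)
state=s2 head=0 tape=B0[0]BB   (s2,0)→(s2,B,L)
state=s2 head=-1 tape=B[0]BBB   (s2,0)→(s2,B,L)
state=s2 head=-2 tape=[B]BBBB
Cell 0 holds B when M halts.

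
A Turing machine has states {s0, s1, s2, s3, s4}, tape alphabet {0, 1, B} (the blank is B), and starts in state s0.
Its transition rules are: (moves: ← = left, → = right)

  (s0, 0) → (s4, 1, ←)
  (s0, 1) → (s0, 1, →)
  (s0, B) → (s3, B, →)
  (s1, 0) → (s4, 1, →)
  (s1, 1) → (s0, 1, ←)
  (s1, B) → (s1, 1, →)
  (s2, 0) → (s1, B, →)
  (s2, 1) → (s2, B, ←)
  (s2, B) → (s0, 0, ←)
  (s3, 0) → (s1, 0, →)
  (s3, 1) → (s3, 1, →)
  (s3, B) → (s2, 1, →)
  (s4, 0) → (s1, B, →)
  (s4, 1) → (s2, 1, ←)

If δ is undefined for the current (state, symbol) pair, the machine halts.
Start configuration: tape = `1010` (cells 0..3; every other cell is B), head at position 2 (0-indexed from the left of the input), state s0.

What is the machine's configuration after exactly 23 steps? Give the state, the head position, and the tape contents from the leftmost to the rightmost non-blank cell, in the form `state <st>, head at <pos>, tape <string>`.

state=s0 head=2 tape=BB10[1]0BB   (s0,1)→(s0,1,→)
state=s0 head=3 tape=BB101[0]BB   (s0,0)→(s4,1,←)
state=s4 head=2 tape=BB10[1]1BB   (s4,1)→(s2,1,←)
state=s2 head=1 tape=BB1[0]11BB   (s2,0)→(s1,B,→)
state=s1 head=2 tape=BB1B[1]1BB   (s1,1)→(s0,1,←)
state=s0 head=1 tape=BB1[B]11BB   (s0,B)→(s3,B,→)
state=s3 head=2 tape=BB1B[1]1BB   (s3,1)→(s3,1,→)
state=s3 head=3 tape=BB1B1[1]BB   (s3,1)→(s3,1,→)
state=s3 head=4 tape=BB1B11[B]B   (s3,B)→(s2,1,→)
state=s2 head=5 tape=BB1B111[B]   (s2,B)→(s0,0,←)
state=s0 head=4 tape=BB1B11[1]0   (s0,1)→(s0,1,→)
state=s0 head=5 tape=BB1B111[0]   (s0,0)→(s4,1,←)
state=s4 head=4 tape=BB1B11[1]1   (s4,1)→(s2,1,←)
state=s2 head=3 tape=BB1B1[1]11   (s2,1)→(s2,B,←)
state=s2 head=2 tape=BB1B[1]B11   (s2,1)→(s2,B,←)
state=s2 head=1 tape=BB1[B]BB11   (s2,B)→(s0,0,←)
state=s0 head=0 tape=BB[1]0BB11   (s0,1)→(s0,1,→)
state=s0 head=1 tape=BB1[0]BB11   (s0,0)→(s4,1,←)
state=s4 head=0 tape=BB[1]1BB11   (s4,1)→(s2,1,←)
state=s2 head=-1 tape=B[B]11BB11   (s2,B)→(s0,0,←)
state=s0 head=-2 tape=[B]011BB11   (s0,B)→(s3,B,→)
state=s3 head=-1 tape=B[0]11BB11   (s3,0)→(s1,0,→)
state=s1 head=0 tape=B0[1]1BB11   (s1,1)→(s0,1,←)
state=s0 head=-1 tape=B[0]11BB11
After 23 steps: state s0, head at -1, tape 011BB11.

state s0, head at -1, tape 011BB11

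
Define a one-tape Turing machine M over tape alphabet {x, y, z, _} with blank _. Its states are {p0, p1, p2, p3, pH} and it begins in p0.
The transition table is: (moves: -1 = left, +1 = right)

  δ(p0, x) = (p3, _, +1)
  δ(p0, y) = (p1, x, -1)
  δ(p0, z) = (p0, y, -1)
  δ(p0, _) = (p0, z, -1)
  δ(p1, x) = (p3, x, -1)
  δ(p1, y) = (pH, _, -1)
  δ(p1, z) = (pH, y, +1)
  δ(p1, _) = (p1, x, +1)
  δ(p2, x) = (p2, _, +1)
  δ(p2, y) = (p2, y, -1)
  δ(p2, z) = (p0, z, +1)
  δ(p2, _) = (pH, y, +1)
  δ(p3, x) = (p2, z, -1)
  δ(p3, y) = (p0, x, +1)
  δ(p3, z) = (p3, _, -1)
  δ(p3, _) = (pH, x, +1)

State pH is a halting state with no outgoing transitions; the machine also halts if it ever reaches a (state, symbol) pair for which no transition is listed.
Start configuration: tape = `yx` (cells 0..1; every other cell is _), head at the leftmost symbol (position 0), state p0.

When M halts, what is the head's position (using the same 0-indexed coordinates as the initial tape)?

-1

p0 | __[y]x   read y → write x, move -1, go to p1
p1 | _[_]xx   read _ → write x, move +1, go to p1
p1 | _x[x]x   read x → write x, move -1, go to p3
p3 | _[x]xx   read x → write z, move -1, go to p2
p2 | [_]zxx   read _ → write y, move +1, go to pH
pH | y[z]xx
At halt the head is at cell -1.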